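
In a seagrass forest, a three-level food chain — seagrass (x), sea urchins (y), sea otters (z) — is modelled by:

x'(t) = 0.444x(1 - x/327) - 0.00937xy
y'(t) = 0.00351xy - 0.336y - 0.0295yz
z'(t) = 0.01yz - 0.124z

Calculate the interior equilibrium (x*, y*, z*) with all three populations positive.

x* ≈ 241, y* ≈ 12.4, z* ≈ 17.3

From dz/dt = 0: 0.01y* = 0.124, so y* = 12.4.
From dx/dt = 0: 0.444(1 - x*/327) = 0.00937·12.4, giving x* = 327·(1 - 0.262) = 241.
From dy/dt = 0: 0.00351·241 - 0.336 = 0.0295z*, so z* = 0.511/0.0295 = 17.3.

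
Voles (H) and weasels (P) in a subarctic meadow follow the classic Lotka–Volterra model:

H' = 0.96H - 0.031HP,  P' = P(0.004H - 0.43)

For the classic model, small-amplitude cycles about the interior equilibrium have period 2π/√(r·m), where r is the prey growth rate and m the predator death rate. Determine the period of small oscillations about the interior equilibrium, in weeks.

Here r = 0.96 and m = 0.43, so r·m = 0.413.
ω = √0.413 = 0.642 per week, hence T = 2π/ω ≈ 9.78 weeks.

T ≈ 9.78 weeks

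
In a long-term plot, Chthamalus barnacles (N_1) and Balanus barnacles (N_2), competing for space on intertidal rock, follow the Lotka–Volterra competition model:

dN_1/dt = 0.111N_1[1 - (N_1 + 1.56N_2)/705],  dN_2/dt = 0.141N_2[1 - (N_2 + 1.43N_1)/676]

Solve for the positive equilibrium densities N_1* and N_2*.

N_1* ≈ 284, N_2* ≈ 270

Setting both brackets to zero gives the nullclines N_1 + 1.56N_2 = 705 and 1.43N_1 + N_2 = 676.
Substituting N_2 = 676 - 1.43N_1 into the first: N_1(1 - 1.56·1.43) = 705 - 1.56·676.
So N_1* = -350/-1.23 = 284, and then N_2* = 676 - 1.43·284 = 270.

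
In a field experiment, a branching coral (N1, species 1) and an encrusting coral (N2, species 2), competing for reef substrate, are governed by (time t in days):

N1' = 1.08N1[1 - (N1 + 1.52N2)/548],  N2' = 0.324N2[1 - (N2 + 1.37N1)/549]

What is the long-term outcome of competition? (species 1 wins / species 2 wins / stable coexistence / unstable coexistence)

Compare the nullcline intercepts: K1/α12 = 548/1.52 = 361 < K2 = 549; K2/α21 = 549/1.37 = 401 < K1 = 548.
Since both are reversed, neither can invade when rare; the interior point is a saddle.

unstable coexistence (outcome depends on initial conditions)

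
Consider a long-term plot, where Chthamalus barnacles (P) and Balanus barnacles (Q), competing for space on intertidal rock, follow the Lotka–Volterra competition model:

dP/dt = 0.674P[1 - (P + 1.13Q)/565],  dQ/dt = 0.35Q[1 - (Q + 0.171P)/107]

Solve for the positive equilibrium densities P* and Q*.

P* ≈ 550, Q* ≈ 12.9

Setting both brackets to zero gives the nullclines P + 1.13Q = 565 and 0.171P + Q = 107.
Substituting Q = 107 - 0.171P into the first: P(1 - 1.13·0.171) = 565 - 1.13·107.
So P* = 444/0.807 = 550, and then Q* = 107 - 0.171·550 = 12.9.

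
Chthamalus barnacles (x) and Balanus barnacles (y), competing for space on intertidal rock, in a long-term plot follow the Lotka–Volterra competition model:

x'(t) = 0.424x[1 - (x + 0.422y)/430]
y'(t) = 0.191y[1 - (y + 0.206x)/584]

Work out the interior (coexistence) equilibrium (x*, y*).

x* ≈ 201, y* ≈ 543

Setting both brackets to zero gives the nullclines x + 0.422y = 430 and 0.206x + y = 584.
Substituting y = 584 - 0.206x into the first: x(1 - 0.422·0.206) = 430 - 0.422·584.
So x* = 184/0.913 = 201, and then y* = 584 - 0.206·201 = 543.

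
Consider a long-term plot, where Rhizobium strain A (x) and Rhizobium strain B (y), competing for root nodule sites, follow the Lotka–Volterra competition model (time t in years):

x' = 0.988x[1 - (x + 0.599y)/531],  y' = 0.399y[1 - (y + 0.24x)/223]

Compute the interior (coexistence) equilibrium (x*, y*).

x* ≈ 464, y* ≈ 112

Setting both brackets to zero gives the nullclines x + 0.599y = 531 and 0.24x + y = 223.
Substituting y = 223 - 0.24x into the first: x(1 - 0.599·0.24) = 531 - 0.599·223.
So x* = 397/0.856 = 464, and then y* = 223 - 0.24·464 = 112.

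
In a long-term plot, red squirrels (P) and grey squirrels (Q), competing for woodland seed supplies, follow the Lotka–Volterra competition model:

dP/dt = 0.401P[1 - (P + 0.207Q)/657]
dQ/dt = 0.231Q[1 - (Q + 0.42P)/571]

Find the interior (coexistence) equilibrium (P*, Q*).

Setting both brackets to zero gives the nullclines P + 0.207Q = 657 and 0.42P + Q = 571.
Substituting Q = 571 - 0.42P into the first: P(1 - 0.207·0.42) = 657 - 0.207·571.
So P* = 539/0.913 = 590, and then Q* = 571 - 0.42·590 = 323.

P* ≈ 590, Q* ≈ 323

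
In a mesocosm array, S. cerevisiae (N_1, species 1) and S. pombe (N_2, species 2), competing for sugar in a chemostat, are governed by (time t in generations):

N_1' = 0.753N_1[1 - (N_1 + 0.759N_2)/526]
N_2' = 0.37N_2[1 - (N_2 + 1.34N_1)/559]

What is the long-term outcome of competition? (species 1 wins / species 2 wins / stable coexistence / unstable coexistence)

Compare the nullcline intercepts: K1/α12 = 526/0.759 = 693 > K2 = 559; K2/α21 = 559/1.34 = 417 < K1 = 526.
Since the inequalities point opposite ways, species 1 can invade but species 2 cannot.

species 1 excludes species 2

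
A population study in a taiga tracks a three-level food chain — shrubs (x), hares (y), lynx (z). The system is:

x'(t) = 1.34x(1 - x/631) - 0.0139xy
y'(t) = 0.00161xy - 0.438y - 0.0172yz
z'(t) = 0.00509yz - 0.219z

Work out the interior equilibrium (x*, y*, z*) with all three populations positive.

x* ≈ 349, y* ≈ 43, z* ≈ 7.24

From dz/dt = 0: 0.00509y* = 0.219, so y* = 43.
From dx/dt = 0: 1.34(1 - x*/631) = 0.0139·43, giving x* = 631·(1 - 0.446) = 349.
From dy/dt = 0: 0.00161·349 - 0.438 = 0.0172z*, so z* = 0.124/0.0172 = 7.24.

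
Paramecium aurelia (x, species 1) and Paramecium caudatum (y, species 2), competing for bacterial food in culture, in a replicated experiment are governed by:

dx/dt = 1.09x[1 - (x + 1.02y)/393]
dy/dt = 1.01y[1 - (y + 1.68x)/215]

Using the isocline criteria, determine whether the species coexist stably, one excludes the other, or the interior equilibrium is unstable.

species 1 excludes species 2

Compare the nullcline intercepts: K1/α12 = 393/1.02 = 385 > K2 = 215; K2/α21 = 215/1.68 = 128 < K1 = 393.
Since the inequalities point opposite ways, species 1 can invade but species 2 cannot.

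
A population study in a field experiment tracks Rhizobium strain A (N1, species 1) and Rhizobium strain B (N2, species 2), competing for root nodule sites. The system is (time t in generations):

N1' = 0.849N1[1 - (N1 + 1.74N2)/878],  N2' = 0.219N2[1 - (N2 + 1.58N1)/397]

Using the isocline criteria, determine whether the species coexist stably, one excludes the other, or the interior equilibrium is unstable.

species 1 excludes species 2

Compare the nullcline intercepts: K1/α12 = 878/1.74 = 505 > K2 = 397; K2/α21 = 397/1.58 = 251 < K1 = 878.
Since the inequalities point opposite ways, species 1 can invade but species 2 cannot.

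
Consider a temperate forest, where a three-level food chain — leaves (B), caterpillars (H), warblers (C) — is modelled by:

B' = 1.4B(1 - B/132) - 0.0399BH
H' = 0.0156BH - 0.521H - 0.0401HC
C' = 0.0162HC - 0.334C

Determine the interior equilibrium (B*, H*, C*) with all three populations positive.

B* ≈ 54.4, H* ≈ 20.6, C* ≈ 8.19

From dC/dt = 0: 0.0162H* = 0.334, so H* = 20.6.
From dB/dt = 0: 1.4(1 - B*/132) = 0.0399·20.6, giving B* = 132·(1 - 0.588) = 54.4.
From dH/dt = 0: 0.0156·54.4 - 0.521 = 0.0401C*, so C* = 0.328/0.0401 = 8.19.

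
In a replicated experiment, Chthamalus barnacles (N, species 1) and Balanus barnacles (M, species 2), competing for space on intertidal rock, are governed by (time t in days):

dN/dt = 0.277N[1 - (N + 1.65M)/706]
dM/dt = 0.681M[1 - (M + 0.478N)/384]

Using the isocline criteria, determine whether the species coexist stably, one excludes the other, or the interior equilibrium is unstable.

Compare the nullcline intercepts: K1/α12 = 706/1.65 = 428 > K2 = 384; K2/α21 = 384/0.478 = 803 > K1 = 706.
Since both inequalities hold, each species can invade when rare, so the interior equilibrium is stable.

stable coexistence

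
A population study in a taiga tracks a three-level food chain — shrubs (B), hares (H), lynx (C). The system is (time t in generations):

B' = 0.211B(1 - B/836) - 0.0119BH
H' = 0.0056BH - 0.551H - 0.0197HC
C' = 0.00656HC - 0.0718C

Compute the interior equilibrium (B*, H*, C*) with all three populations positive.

B* ≈ 320, H* ≈ 10.9, C* ≈ 63

From dC/dt = 0: 0.00656H* = 0.0718, so H* = 10.9.
From dB/dt = 0: 0.211(1 - B*/836) = 0.0119·10.9, giving B* = 836·(1 - 0.617) = 320.
From dH/dt = 0: 0.0056·320 - 0.551 = 0.0197C*, so C* = 1.24/0.0197 = 63.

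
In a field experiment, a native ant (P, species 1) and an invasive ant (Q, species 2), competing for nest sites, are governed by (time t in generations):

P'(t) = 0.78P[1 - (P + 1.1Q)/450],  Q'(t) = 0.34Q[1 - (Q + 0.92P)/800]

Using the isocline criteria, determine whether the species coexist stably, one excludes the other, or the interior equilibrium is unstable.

Compare the nullcline intercepts: K1/α12 = 450/1.1 = 409 < K2 = 800; K2/α21 = 800/0.92 = 870 > K1 = 450.
Since the inequalities point opposite ways, species 2 can invade but species 1 cannot.

species 2 excludes species 1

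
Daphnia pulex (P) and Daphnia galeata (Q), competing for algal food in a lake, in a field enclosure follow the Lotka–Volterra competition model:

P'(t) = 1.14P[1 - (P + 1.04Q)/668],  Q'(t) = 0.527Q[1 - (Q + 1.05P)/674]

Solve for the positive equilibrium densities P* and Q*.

Setting both brackets to zero gives the nullclines P + 1.04Q = 668 and 1.05P + Q = 674.
Substituting Q = 674 - 1.05P into the first: P(1 - 1.04·1.05) = 668 - 1.04·674.
So P* = -33/-0.092 = 358, and then Q* = 674 - 1.05·358 = 298.

P* ≈ 358, Q* ≈ 298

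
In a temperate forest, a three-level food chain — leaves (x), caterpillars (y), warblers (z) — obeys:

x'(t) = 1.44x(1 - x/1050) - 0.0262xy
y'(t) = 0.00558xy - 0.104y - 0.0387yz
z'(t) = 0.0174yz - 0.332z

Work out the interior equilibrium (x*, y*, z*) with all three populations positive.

From dz/dt = 0: 0.0174y* = 0.332, so y* = 19.1.
From dx/dt = 0: 1.44(1 - x*/1050) = 0.0262·19.1, giving x* = 1050·(1 - 0.347) = 685.
From dy/dt = 0: 0.00558·685 - 0.104 = 0.0387z*, so z* = 3.72/0.0387 = 96.1.

x* ≈ 685, y* ≈ 19.1, z* ≈ 96.1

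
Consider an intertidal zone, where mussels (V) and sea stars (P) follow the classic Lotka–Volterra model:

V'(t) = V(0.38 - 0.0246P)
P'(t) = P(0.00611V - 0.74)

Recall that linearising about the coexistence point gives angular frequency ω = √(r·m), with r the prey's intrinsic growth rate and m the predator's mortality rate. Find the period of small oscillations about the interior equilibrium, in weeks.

Here r = 0.38 and m = 0.74, so r·m = 0.281.
ω = √0.281 = 0.53 per week, hence T = 2π/ω ≈ 11.8 weeks.

T ≈ 11.8 weeks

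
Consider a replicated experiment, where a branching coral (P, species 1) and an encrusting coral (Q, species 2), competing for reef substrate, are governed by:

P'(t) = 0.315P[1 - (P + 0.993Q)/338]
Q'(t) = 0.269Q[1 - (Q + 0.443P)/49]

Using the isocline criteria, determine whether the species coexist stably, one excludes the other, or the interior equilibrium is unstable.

Compare the nullcline intercepts: K1/α12 = 338/0.993 = 340 > K2 = 49; K2/α21 = 49/0.443 = 111 < K1 = 338.
Since the inequalities point opposite ways, species 1 can invade but species 2 cannot.

species 1 excludes species 2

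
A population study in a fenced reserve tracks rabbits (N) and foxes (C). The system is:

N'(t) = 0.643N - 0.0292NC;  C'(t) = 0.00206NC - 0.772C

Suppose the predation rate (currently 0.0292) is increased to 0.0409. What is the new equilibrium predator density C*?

At the interior fixed point, setting dN/dt = 0 with N > 0 fixes C* = (prey growth rate)/(NC coefficient) — independent of the other coefficients.
With the change, C* = 0.643/0.0409 = 15.7; it falls from 22.

C* ≈ 15.7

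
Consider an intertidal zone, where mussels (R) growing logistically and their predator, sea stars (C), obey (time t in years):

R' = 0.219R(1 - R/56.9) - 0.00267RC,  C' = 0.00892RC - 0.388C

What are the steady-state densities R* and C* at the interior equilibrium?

From dC/dt = 0 with C > 0: 0.00892R* = 0.388, so R* = 43.5.
Substitute into dR/dt = 0: 0.219(1 - 43.5/56.9) = 0.00267C*.
The bracket is 0.236, giving C* = 0.0516/0.00267 = 19.3.

R* ≈ 43.5, C* ≈ 19.3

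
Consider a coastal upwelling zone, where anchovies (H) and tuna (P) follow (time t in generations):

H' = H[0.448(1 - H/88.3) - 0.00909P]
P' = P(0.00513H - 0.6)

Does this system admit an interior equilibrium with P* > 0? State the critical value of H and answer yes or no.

Threshold H = 117; K < 117, so no, the predator goes extinct.

The predator equation gives dP/dt > 0 only when H > 0.6/0.00513 = 117.
Without the predator, H → K = 88.3. Since 88.3 < 117, the predator cannot invade.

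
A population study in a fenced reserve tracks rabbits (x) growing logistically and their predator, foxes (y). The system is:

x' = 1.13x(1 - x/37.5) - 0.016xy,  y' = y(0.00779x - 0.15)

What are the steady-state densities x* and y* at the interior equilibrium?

From dy/dt = 0 with y > 0: 0.00779x* = 0.15, so x* = 19.3.
Substitute into dx/dt = 0: 1.13(1 - 19.3/37.5) = 0.016y*.
The bracket is 0.487, giving y* = 0.55/0.016 = 34.4.

x* ≈ 19.3, y* ≈ 34.4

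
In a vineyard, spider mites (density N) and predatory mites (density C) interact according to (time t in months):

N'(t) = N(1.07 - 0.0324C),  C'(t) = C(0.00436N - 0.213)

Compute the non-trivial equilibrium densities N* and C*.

Set dC/dt = 0 with C > 0: 0.00436N - 0.213 = 0, so N* = 0.213/0.00436 = 48.9.
Set dN/dt = 0 with N > 0: 1.07 - 0.0324C = 0, so C* = 1.07/0.0324 = 33.

N* ≈ 48.9, C* ≈ 33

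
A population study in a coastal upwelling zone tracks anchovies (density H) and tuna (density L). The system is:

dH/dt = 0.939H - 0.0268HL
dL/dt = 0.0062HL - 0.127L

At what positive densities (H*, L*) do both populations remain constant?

H* ≈ 20.5, L* ≈ 35

Set dL/dt = 0 with L > 0: 0.0062H - 0.127 = 0, so H* = 0.127/0.0062 = 20.5.
Set dH/dt = 0 with H > 0: 0.939 - 0.0268L = 0, so L* = 0.939/0.0268 = 35.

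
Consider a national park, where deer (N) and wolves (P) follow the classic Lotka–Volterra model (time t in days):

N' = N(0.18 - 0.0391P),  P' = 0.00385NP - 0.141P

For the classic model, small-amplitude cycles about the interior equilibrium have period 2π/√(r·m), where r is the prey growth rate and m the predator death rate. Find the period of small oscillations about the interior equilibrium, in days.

T ≈ 39.4 days

Here r = 0.18 and m = 0.141, so r·m = 0.0254.
ω = √0.0254 = 0.159 per day, hence T = 2π/ω ≈ 39.4 days.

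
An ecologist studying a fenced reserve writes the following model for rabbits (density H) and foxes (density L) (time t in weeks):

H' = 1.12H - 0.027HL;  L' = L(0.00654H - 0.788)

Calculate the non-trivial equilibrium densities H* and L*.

Set dL/dt = 0 with L > 0: 0.00654H - 0.788 = 0, so H* = 0.788/0.00654 = 120.
Set dH/dt = 0 with H > 0: 1.12 - 0.027L = 0, so L* = 1.12/0.027 = 41.5.

H* ≈ 120, L* ≈ 41.5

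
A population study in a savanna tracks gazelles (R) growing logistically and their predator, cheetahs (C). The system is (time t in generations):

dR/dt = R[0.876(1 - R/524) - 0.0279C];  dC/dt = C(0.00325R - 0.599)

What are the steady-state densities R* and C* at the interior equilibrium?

R* ≈ 184, C* ≈ 20.4

From dC/dt = 0 with C > 0: 0.00325R* = 0.599, so R* = 184.
Substitute into dR/dt = 0: 0.876(1 - 184/524) = 0.0279C*.
The bracket is 0.648, giving C* = 0.568/0.0279 = 20.4.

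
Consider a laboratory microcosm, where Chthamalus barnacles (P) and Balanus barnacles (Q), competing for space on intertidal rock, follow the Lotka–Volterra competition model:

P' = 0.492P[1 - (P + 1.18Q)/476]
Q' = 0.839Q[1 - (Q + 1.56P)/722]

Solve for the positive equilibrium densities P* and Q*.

Setting both brackets to zero gives the nullclines P + 1.18Q = 476 and 1.56P + Q = 722.
Substituting Q = 722 - 1.56P into the first: P(1 - 1.18·1.56) = 476 - 1.18·722.
So P* = -376/-0.841 = 447, and then Q* = 722 - 1.56·447 = 24.5.

P* ≈ 447, Q* ≈ 24.5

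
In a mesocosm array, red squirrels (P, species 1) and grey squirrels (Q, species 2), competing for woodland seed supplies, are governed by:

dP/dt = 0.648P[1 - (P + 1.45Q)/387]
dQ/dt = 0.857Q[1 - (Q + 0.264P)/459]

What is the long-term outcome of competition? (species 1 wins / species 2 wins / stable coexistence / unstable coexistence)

Compare the nullcline intercepts: K1/α12 = 387/1.45 = 267 < K2 = 459; K2/α21 = 459/0.264 = 1740 > K1 = 387.
Since the inequalities point opposite ways, species 2 can invade but species 1 cannot.

species 2 excludes species 1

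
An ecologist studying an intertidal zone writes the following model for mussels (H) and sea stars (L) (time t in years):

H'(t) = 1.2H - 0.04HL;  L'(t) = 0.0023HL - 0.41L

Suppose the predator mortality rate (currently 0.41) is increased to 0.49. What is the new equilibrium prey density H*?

H* ≈ 213

At the interior fixed point, setting dL/dt = 0 with L > 0 fixes H* = (predator death rate)/(HL coefficient) — independent of the other coefficients.
With the change, H* = 0.49/0.0023 = 213; it rises from 178.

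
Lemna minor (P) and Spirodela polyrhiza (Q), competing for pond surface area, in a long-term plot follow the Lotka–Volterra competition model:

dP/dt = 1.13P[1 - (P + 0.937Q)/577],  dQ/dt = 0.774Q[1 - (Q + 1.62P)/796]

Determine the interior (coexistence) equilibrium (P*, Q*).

P* ≈ 326, Q* ≈ 268

Setting both brackets to zero gives the nullclines P + 0.937Q = 577 and 1.62P + Q = 796.
Substituting Q = 796 - 1.62P into the first: P(1 - 0.937·1.62) = 577 - 0.937·796.
So P* = -169/-0.518 = 326, and then Q* = 796 - 1.62·326 = 268.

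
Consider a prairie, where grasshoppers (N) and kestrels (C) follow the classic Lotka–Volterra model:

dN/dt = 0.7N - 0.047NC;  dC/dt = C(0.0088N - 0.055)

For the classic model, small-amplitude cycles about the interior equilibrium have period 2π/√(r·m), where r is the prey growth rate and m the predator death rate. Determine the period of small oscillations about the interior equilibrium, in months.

Here r = 0.7 and m = 0.055, so r·m = 0.0385.
ω = √0.0385 = 0.196 per month, hence T = 2π/ω ≈ 32 months.

T ≈ 32 months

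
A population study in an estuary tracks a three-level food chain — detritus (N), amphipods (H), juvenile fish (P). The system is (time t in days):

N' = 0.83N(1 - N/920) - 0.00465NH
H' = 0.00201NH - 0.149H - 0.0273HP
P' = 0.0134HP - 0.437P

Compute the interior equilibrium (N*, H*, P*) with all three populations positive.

N* ≈ 752, H* ≈ 32.6, P* ≈ 49.9

From dP/dt = 0: 0.0134H* = 0.437, so H* = 32.6.
From dN/dt = 0: 0.83(1 - N*/920) = 0.00465·32.6, giving N* = 920·(1 - 0.183) = 752.
From dH/dt = 0: 0.00201·752 - 0.149 = 0.0273P*, so P* = 1.36/0.0273 = 49.9.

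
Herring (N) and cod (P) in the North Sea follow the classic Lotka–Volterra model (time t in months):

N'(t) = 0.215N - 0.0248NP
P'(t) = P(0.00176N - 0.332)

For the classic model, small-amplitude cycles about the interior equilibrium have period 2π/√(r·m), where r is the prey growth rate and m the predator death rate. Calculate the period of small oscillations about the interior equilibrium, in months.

Here r = 0.215 and m = 0.332, so r·m = 0.0714.
ω = √0.0714 = 0.267 per month, hence T = 2π/ω ≈ 23.5 months.

T ≈ 23.5 months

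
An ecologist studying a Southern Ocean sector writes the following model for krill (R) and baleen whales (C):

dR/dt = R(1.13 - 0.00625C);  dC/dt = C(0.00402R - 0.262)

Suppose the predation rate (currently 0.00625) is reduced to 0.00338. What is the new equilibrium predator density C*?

C* ≈ 334

At the interior fixed point, setting dR/dt = 0 with R > 0 fixes C* = (prey growth rate)/(RC coefficient) — independent of the other coefficients.
With the change, C* = 1.13/0.00338 = 334; it rises from 181.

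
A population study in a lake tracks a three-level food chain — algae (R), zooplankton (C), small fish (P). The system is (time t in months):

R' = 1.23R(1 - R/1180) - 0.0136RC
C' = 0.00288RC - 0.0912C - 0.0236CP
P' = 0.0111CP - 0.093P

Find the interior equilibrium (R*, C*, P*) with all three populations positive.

R* ≈ 1070, C* ≈ 8.38, P* ≈ 127

From dP/dt = 0: 0.0111C* = 0.093, so C* = 8.38.
From dR/dt = 0: 1.23(1 - R*/1180) = 0.0136·8.38, giving R* = 1180·(1 - 0.0926) = 1070.
From dC/dt = 0: 0.00288·1070 - 0.0912 = 0.0236P*, so P* = 2.99/0.0236 = 127.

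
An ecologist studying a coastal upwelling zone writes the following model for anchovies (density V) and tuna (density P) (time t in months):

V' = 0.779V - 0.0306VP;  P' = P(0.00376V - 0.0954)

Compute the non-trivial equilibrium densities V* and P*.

V* ≈ 25.4, P* ≈ 25.5

Set dP/dt = 0 with P > 0: 0.00376V - 0.0954 = 0, so V* = 0.0954/0.00376 = 25.4.
Set dV/dt = 0 with V > 0: 0.779 - 0.0306P = 0, so P* = 0.779/0.0306 = 25.5.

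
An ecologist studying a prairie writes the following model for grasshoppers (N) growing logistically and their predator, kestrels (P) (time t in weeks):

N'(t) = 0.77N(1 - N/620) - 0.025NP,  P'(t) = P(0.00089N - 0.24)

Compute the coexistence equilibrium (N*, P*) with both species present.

From dP/dt = 0 with P > 0: 0.00089N* = 0.24, so N* = 270.
Substitute into dN/dt = 0: 0.77(1 - 270/620) = 0.025P*.
The bracket is 0.565, giving P* = 0.435/0.025 = 17.4.

N* ≈ 270, P* ≈ 17.4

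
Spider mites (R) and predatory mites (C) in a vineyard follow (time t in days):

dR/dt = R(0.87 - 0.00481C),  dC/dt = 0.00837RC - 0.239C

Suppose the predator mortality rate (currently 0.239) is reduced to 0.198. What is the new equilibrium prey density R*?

R* ≈ 23.7

At the interior fixed point, setting dC/dt = 0 with C > 0 fixes R* = (predator death rate)/(RC coefficient) — independent of the other coefficients.
With the change, R* = 0.198/0.00837 = 23.7; it falls from 28.6.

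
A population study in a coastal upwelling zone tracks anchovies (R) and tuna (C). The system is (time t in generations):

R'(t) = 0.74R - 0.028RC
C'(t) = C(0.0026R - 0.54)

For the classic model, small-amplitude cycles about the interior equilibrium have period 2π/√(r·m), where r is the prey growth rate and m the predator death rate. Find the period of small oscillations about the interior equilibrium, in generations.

T ≈ 9.94 generations

Here r = 0.74 and m = 0.54, so r·m = 0.4.
ω = √0.4 = 0.632 per generation, hence T = 2π/ω ≈ 9.94 generations.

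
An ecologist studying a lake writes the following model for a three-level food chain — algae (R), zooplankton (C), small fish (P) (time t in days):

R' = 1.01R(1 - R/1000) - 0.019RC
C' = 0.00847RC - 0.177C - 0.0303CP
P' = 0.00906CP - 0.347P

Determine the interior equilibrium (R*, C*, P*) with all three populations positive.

From dP/dt = 0: 0.00906C* = 0.347, so C* = 38.3.
From dR/dt = 0: 1.01(1 - R*/1000) = 0.019·38.3, giving R* = 1000·(1 - 0.72) = 280.
From dC/dt = 0: 0.00847·280 - 0.177 = 0.0303P*, so P* = 2.19/0.0303 = 72.3.

R* ≈ 280, C* ≈ 38.3, P* ≈ 72.3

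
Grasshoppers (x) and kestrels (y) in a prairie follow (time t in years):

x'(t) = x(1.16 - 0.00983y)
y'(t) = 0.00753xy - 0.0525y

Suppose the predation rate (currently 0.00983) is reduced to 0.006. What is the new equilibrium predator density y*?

y* ≈ 193

At the interior fixed point, setting dx/dt = 0 with x > 0 fixes y* = (prey growth rate)/(xy coefficient) — independent of the other coefficients.
With the change, y* = 1.16/0.006 = 193; it rises from 118.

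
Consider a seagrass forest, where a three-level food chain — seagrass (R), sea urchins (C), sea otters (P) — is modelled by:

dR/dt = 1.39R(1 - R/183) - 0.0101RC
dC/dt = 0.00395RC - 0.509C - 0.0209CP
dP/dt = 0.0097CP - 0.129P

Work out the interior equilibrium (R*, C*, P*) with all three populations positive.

From dP/dt = 0: 0.0097C* = 0.129, so C* = 13.3.
From dR/dt = 0: 1.39(1 - R*/183) = 0.0101·13.3, giving R* = 183·(1 - 0.0966) = 165.
From dC/dt = 0: 0.00395·165 - 0.509 = 0.0209P*, so P* = 0.144/0.0209 = 6.89.

R* ≈ 165, C* ≈ 13.3, P* ≈ 6.89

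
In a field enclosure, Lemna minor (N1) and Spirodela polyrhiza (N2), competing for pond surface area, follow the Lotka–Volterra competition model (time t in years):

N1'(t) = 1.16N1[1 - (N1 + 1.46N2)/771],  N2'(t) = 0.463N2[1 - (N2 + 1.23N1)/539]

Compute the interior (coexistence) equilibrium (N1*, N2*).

N1* ≈ 20, N2* ≈ 514

Setting both brackets to zero gives the nullclines N1 + 1.46N2 = 771 and 1.23N1 + N2 = 539.
Substituting N2 = 539 - 1.23N1 into the first: N1(1 - 1.46·1.23) = 771 - 1.46·539.
So N1* = -15.9/-0.796 = 20, and then N2* = 539 - 1.23·20 = 514.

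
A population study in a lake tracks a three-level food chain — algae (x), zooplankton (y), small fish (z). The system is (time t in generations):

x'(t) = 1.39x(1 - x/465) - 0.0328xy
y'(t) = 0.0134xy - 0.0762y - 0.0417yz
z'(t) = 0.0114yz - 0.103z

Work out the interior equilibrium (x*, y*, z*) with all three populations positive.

x* ≈ 366, y* ≈ 9.04, z* ≈ 116

From dz/dt = 0: 0.0114y* = 0.103, so y* = 9.04.
From dx/dt = 0: 1.39(1 - x*/465) = 0.0328·9.04, giving x* = 465·(1 - 0.213) = 366.
From dy/dt = 0: 0.0134·366 - 0.0762 = 0.0417z*, so z* = 4.83/0.0417 = 116.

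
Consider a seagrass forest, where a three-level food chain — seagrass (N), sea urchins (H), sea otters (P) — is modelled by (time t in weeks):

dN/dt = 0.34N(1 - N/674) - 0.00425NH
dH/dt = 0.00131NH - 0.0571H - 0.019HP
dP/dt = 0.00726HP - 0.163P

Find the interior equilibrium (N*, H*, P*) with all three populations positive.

From dP/dt = 0: 0.00726H* = 0.163, so H* = 22.5.
From dN/dt = 0: 0.34(1 - N*/674) = 0.00425·22.5, giving N* = 674·(1 - 0.281) = 485.
From dH/dt = 0: 0.00131·485 - 0.0571 = 0.019P*, so P* = 0.578/0.019 = 30.4.

N* ≈ 485, H* ≈ 22.5, P* ≈ 30.4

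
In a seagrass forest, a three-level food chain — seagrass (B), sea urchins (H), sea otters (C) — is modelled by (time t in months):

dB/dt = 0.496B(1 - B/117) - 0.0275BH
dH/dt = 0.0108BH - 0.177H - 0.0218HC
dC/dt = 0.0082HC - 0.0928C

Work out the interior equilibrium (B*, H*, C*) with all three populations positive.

B* ≈ 43.6, H* ≈ 11.3, C* ≈ 13.5

From dC/dt = 0: 0.0082H* = 0.0928, so H* = 11.3.
From dB/dt = 0: 0.496(1 - B*/117) = 0.0275·11.3, giving B* = 117·(1 - 0.627) = 43.6.
From dH/dt = 0: 0.0108·43.6 - 0.177 = 0.0218C*, so C* = 0.294/0.0218 = 13.5.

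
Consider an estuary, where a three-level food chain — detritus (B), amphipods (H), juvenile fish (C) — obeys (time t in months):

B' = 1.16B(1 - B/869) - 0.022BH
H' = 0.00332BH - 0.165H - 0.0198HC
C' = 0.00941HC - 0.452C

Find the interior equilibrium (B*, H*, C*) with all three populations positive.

From dC/dt = 0: 0.00941H* = 0.452, so H* = 48.
From dB/dt = 0: 1.16(1 - B*/869) = 0.022·48, giving B* = 869·(1 - 0.911) = 77.3.
From dH/dt = 0: 0.00332·77.3 - 0.165 = 0.0198C*, so C* = 0.0918/0.0198 = 4.64.

B* ≈ 77.3, H* ≈ 48, C* ≈ 4.64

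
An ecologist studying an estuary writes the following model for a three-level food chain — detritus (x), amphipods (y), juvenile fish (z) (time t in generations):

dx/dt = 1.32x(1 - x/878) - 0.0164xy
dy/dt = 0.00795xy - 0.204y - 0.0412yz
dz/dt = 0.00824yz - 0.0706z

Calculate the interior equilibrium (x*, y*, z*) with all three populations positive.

x* ≈ 785, y* ≈ 8.57, z* ≈ 146

From dz/dt = 0: 0.00824y* = 0.0706, so y* = 8.57.
From dx/dt = 0: 1.32(1 - x*/878) = 0.0164·8.57, giving x* = 878·(1 - 0.106) = 785.
From dy/dt = 0: 0.00795·785 - 0.204 = 0.0412z*, so z* = 6.03/0.0412 = 146.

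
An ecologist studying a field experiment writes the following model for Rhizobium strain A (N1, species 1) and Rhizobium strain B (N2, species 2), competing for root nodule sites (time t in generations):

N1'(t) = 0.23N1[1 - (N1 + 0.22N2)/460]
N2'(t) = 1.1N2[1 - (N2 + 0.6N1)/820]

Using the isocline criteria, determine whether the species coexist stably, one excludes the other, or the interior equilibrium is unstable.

Compare the nullcline intercepts: K1/α12 = 460/0.22 = 2090 > K2 = 820; K2/α21 = 820/0.6 = 1370 > K1 = 460.
Since both inequalities hold, each species can invade when rare, so the interior equilibrium is stable.

stable coexistence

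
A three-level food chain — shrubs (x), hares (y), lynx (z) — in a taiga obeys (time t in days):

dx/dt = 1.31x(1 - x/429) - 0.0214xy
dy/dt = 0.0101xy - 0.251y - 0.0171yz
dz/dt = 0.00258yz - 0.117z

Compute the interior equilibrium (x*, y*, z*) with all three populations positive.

x* ≈ 111, y* ≈ 45.3, z* ≈ 51

From dz/dt = 0: 0.00258y* = 0.117, so y* = 45.3.
From dx/dt = 0: 1.31(1 - x*/429) = 0.0214·45.3, giving x* = 429·(1 - 0.741) = 111.
From dy/dt = 0: 0.0101·111 - 0.251 = 0.0171z*, so z* = 0.872/0.0171 = 51.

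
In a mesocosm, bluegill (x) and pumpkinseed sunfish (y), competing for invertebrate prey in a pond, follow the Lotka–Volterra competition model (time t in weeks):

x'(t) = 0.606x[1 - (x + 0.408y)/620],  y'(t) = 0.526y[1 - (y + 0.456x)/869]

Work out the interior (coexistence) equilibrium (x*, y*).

x* ≈ 326, y* ≈ 720

Setting both brackets to zero gives the nullclines x + 0.408y = 620 and 0.456x + y = 869.
Substituting y = 869 - 0.456x into the first: x(1 - 0.408·0.456) = 620 - 0.408·869.
So x* = 265/0.814 = 326, and then y* = 869 - 0.456·326 = 720.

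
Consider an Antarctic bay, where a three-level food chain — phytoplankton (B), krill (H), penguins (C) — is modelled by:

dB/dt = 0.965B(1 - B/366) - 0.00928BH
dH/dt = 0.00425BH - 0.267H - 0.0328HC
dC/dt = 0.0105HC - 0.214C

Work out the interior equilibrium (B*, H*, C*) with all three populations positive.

B* ≈ 294, H* ≈ 20.4, C* ≈ 30

From dC/dt = 0: 0.0105H* = 0.214, so H* = 20.4.
From dB/dt = 0: 0.965(1 - B*/366) = 0.00928·20.4, giving B* = 366·(1 - 0.196) = 294.
From dH/dt = 0: 0.00425·294 - 0.267 = 0.0328C*, so C* = 0.984/0.0328 = 30.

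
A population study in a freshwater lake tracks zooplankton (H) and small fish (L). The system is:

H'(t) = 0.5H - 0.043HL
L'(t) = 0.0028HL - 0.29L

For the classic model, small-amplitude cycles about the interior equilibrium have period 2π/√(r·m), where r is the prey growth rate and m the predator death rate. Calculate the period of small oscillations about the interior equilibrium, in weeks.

Here r = 0.5 and m = 0.29, so r·m = 0.145.
ω = √0.145 = 0.381 per week, hence T = 2π/ω ≈ 16.5 weeks.

T ≈ 16.5 weeks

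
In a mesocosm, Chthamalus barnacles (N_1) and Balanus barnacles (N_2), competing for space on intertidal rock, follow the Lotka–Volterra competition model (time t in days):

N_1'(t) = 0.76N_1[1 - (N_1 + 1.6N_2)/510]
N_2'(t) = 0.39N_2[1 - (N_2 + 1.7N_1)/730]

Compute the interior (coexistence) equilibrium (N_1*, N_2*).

N_1* ≈ 383, N_2* ≈ 79.7

Setting both brackets to zero gives the nullclines N_1 + 1.6N_2 = 510 and 1.7N_1 + N_2 = 730.
Substituting N_2 = 730 - 1.7N_1 into the first: N_1(1 - 1.6·1.7) = 510 - 1.6·730.
So N_1* = -658/-1.72 = 383, and then N_2* = 730 - 1.7·383 = 79.7.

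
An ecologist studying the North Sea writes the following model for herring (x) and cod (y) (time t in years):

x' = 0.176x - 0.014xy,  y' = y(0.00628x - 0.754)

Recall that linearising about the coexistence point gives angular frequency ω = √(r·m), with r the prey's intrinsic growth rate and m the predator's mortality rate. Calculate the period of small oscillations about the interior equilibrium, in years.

T ≈ 17.2 years

Here r = 0.176 and m = 0.754, so r·m = 0.133.
ω = √0.133 = 0.364 per year, hence T = 2π/ω ≈ 17.2 years.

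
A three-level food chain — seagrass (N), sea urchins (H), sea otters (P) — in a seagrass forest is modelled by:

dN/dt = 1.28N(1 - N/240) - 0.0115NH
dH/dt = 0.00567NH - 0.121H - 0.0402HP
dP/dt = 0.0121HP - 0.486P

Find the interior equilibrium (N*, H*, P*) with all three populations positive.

N* ≈ 153, H* ≈ 40.2, P* ≈ 18.6

From dP/dt = 0: 0.0121H* = 0.486, so H* = 40.2.
From dN/dt = 0: 1.28(1 - N*/240) = 0.0115·40.2, giving N* = 240·(1 - 0.361) = 153.
From dH/dt = 0: 0.00567·153 - 0.121 = 0.0402P*, so P* = 0.749/0.0402 = 18.6.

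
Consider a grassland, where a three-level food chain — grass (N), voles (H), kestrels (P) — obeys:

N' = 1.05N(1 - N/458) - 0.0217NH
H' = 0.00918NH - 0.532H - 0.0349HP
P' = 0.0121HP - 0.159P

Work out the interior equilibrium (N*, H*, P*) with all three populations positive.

From dP/dt = 0: 0.0121H* = 0.159, so H* = 13.1.
From dN/dt = 0: 1.05(1 - N*/458) = 0.0217·13.1, giving N* = 458·(1 - 0.272) = 334.
From dH/dt = 0: 0.00918·334 - 0.532 = 0.0349P*, so P* = 2.53/0.0349 = 72.5.

N* ≈ 334, H* ≈ 13.1, P* ≈ 72.5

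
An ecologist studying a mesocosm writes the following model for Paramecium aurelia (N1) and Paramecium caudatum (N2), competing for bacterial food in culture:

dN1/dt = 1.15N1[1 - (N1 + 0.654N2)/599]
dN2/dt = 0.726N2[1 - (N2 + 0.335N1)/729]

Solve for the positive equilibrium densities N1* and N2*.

N1* ≈ 157, N2* ≈ 677

Setting both brackets to zero gives the nullclines N1 + 0.654N2 = 599 and 0.335N1 + N2 = 729.
Substituting N2 = 729 - 0.335N1 into the first: N1(1 - 0.654·0.335) = 599 - 0.654·729.
So N1* = 122/0.781 = 157, and then N2* = 729 - 0.335·157 = 677.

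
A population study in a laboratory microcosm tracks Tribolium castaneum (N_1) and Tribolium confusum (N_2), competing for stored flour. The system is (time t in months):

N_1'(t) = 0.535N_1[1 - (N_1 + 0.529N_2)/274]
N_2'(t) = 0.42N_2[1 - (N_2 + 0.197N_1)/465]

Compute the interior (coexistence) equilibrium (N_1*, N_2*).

Setting both brackets to zero gives the nullclines N_1 + 0.529N_2 = 274 and 0.197N_1 + N_2 = 465.
Substituting N_2 = 465 - 0.197N_1 into the first: N_1(1 - 0.529·0.197) = 274 - 0.529·465.
So N_1* = 28/0.896 = 31.3, and then N_2* = 465 - 0.197·31.3 = 459.

N_1* ≈ 31.3, N_2* ≈ 459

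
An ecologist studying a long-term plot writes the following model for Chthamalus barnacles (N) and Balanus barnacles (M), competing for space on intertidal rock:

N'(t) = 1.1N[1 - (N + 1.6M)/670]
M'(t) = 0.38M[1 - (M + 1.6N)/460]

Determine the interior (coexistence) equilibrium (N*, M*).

Setting both brackets to zero gives the nullclines N + 1.6M = 670 and 1.6N + M = 460.
Substituting M = 460 - 1.6N into the first: N(1 - 1.6·1.6) = 670 - 1.6·460.
So N* = -66/-1.56 = 42.3, and then M* = 460 - 1.6·42.3 = 392.

N* ≈ 42.3, M* ≈ 392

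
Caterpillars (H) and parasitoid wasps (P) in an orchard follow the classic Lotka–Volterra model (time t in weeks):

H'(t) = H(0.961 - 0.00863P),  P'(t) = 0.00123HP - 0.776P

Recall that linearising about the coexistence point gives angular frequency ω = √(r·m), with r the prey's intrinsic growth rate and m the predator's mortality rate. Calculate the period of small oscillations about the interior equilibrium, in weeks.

T ≈ 7.28 weeks

Here r = 0.961 and m = 0.776, so r·m = 0.746.
ω = √0.746 = 0.864 per week, hence T = 2π/ω ≈ 7.28 weeks.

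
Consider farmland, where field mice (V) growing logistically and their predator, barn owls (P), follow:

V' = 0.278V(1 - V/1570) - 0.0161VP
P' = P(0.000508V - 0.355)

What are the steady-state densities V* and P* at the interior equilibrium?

From dP/dt = 0 with P > 0: 0.000508V* = 0.355, so V* = 699.
Substitute into dV/dt = 0: 0.278(1 - 699/1570) = 0.0161P*.
The bracket is 0.555, giving P* = 0.154/0.0161 = 9.58.

V* ≈ 699, P* ≈ 9.58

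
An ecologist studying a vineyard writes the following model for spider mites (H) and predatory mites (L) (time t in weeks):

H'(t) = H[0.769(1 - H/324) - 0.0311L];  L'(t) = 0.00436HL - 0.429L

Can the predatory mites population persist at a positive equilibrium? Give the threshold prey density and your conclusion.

The predator equation gives dL/dt > 0 only when H > 0.429/0.00436 = 98.4.
Without the predator, H → K = 324. Since 324 > 98.4, the predator can invade and persist.

Threshold H = 98.4; K > 98.4, so yes, the predator persists.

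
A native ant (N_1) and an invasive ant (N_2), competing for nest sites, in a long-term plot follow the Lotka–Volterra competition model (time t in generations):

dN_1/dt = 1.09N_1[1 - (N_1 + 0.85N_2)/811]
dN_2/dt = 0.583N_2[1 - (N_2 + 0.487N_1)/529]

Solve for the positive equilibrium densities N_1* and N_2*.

Setting both brackets to zero gives the nullclines N_1 + 0.85N_2 = 811 and 0.487N_1 + N_2 = 529.
Substituting N_2 = 529 - 0.487N_1 into the first: N_1(1 - 0.85·0.487) = 811 - 0.85·529.
So N_1* = 361/0.586 = 617, and then N_2* = 529 - 0.487·617 = 229.

N_1* ≈ 617, N_2* ≈ 229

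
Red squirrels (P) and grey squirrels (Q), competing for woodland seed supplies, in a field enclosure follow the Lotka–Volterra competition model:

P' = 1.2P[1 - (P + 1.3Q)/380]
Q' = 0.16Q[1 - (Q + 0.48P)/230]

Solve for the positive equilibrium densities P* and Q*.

P* ≈ 215, Q* ≈ 127

Setting both brackets to zero gives the nullclines P + 1.3Q = 380 and 0.48P + Q = 230.
Substituting Q = 230 - 0.48P into the first: P(1 - 1.3·0.48) = 380 - 1.3·230.
So P* = 81/0.376 = 215, and then Q* = 230 - 0.48·215 = 127.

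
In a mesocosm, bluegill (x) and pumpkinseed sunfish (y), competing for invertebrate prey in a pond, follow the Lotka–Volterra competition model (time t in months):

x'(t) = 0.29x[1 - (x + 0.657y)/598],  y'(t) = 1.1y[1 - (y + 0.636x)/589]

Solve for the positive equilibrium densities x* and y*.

x* ≈ 362, y* ≈ 358

Setting both brackets to zero gives the nullclines x + 0.657y = 598 and 0.636x + y = 589.
Substituting y = 589 - 0.636x into the first: x(1 - 0.657·0.636) = 598 - 0.657·589.
So x* = 211/0.582 = 362, and then y* = 589 - 0.636·362 = 358.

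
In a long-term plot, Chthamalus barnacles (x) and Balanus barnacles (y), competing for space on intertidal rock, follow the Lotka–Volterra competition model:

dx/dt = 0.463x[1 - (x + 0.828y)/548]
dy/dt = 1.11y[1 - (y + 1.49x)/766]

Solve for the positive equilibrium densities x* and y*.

x* ≈ 369, y* ≈ 216

Setting both brackets to zero gives the nullclines x + 0.828y = 548 and 1.49x + y = 766.
Substituting y = 766 - 1.49x into the first: x(1 - 0.828·1.49) = 548 - 0.828·766.
So x* = -86.2/-0.234 = 369, and then y* = 766 - 1.49·369 = 216.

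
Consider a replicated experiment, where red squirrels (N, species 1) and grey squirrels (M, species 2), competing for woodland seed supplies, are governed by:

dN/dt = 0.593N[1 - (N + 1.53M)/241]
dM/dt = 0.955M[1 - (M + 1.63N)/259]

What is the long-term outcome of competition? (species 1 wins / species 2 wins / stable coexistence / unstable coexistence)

unstable coexistence (outcome depends on initial conditions)

Compare the nullcline intercepts: K1/α12 = 241/1.53 = 158 < K2 = 259; K2/α21 = 259/1.63 = 159 < K1 = 241.
Since both are reversed, neither can invade when rare; the interior point is a saddle.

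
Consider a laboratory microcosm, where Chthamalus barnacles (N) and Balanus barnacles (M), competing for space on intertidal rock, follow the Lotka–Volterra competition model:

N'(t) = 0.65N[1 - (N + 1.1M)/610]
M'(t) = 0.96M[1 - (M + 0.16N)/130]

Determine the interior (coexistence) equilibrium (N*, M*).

N* ≈ 567, M* ≈ 39.3

Setting both brackets to zero gives the nullclines N + 1.1M = 610 and 0.16N + M = 130.
Substituting M = 130 - 0.16N into the first: N(1 - 1.1·0.16) = 610 - 1.1·130.
So N* = 467/0.824 = 567, and then M* = 130 - 0.16·567 = 39.3.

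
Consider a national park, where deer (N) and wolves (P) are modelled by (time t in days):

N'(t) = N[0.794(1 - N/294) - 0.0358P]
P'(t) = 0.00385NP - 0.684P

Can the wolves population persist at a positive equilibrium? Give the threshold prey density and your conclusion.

Threshold N = 178; K > 178, so yes, the predator persists.

The predator equation gives dP/dt > 0 only when N > 0.684/0.00385 = 178.
Without the predator, N → K = 294. Since 294 > 178, the predator can invade and persist.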